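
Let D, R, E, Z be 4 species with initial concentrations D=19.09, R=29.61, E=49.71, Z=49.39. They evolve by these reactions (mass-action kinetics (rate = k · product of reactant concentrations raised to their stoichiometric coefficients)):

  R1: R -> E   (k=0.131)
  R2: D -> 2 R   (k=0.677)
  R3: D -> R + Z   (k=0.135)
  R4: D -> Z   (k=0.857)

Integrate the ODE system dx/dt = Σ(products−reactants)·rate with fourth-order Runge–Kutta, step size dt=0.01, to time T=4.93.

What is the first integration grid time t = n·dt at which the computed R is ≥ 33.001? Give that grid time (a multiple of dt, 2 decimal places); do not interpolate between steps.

Threshold first reached at t = 0.17

RK4 with dt=0.01: 493 steps to T=4.93. Trajectory (selected grid times):
t=0.00: D=19.09 R=29.61 E=49.71 Z=49.39
t=0.16: D=14.62 R=32.94 E=50.37 Z=52.05
t=0.17: D=14.37 R=33.12 E=50.41 Z=52.19
t=0.55: D=7.62 R=37.37 E=52.18 Z=56.21
t=1.10: D=3.04 R=38.69 E=54.94 Z=58.93
t=1.64: D=1.24 R=37.60 E=57.65 Z=60.00
t=2.19: D=0.49 R=35.62 E=60.29 Z=60.44
t=2.74: D=0.20 R=33.40 E=62.78 Z=60.62
t=3.29: D=0.08 R=31.18 E=65.10 Z=60.69
t=3.83: D=0.03 R=29.09 E=67.23 Z=60.72
t=4.38: D=0.01 R=27.08 E=69.26 Z=60.73
t=4.93: D=0.01 R=25.21 E=71.14 Z=60.73
R(0.16)=32.944 < 33.001 but R(0.17)=33.116 ≥ 33.001, so the first grid time is t=0.17.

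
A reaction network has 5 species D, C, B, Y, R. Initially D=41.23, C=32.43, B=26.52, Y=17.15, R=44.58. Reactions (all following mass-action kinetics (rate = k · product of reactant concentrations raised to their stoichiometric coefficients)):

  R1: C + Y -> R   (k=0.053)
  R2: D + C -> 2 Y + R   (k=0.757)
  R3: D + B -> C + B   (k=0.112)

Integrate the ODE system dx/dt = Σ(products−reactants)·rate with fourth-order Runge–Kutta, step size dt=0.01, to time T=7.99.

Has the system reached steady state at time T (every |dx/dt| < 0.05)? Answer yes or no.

Steady state at T: yes

RK4 with dt=0.01: 799 steps to T=7.99. Trajectory (selected grid times):
t=0.00: D=41.23 C=32.43 B=26.52 Y=17.15 R=44.58
t=0.89: D=0.21 C=0.61 B=26.52 Y=68.09 R=86.47
t=1.78: D=0.01 C=0.05 B=26.52 Y=67.39 R=87.22
t=2.66: D=0.00 C=0.00 B=26.52 Y=67.34 R=87.27
t=3.55: D=0.00 C=0.00 B=26.52 Y=67.33 R=87.28
t=4.44: D=0.00 C=0.00 B=26.52 Y=67.33 R=87.28
t=5.33: D=0.00 C=0.00 B=26.52 Y=67.33 R=87.28
t=6.21: D=0.00 C=0.00 B=26.52 Y=67.33 R=87.28
t=7.10: D=0.00 C=0.00 B=26.52 Y=67.33 R=87.28
t=7.99: D=0.00 C=0.00 B=26.52 Y=67.33 R=87.28
Rates at T: R1=0.0000, R2=0.0000, R3=0.0000
dx/dt at T (Σ net stoichiometry × rate): D=-0.0000, C=-0.0000, B=+0.0000, Y=-0.0000, R=+0.0000
Largest |dx/dt| is |+0.0000| (R) < 0.05 → steady.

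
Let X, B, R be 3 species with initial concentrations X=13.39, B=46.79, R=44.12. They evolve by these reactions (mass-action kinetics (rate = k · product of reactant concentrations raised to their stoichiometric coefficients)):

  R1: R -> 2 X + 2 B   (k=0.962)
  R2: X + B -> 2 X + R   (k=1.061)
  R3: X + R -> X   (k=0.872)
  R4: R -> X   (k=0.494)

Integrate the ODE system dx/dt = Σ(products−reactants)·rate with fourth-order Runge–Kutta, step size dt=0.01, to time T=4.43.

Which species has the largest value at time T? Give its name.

RK4 with dt=0.01: 443 steps to T=4.43. Trajectory (selected grid times):
t=0.00: X=13.39 B=46.79 R=44.12
t=0.49: X=70.84 B=0.00 R=0.00
t=0.98: X=70.84 B=0.00 R=0.00
t=1.48: X=70.84 B=0.00 R=0.00
t=1.97: X=70.84 B=0.00 R=0.00
t=2.46: X=70.84 B=0.00 R=0.00
t=2.95: X=70.84 B=0.00 R=0.00
t=3.45: X=70.84 B=0.00 R=0.00
t=3.94: X=70.84 B=0.00 R=0.00
t=4.43: X=70.84 B=0.00 R=0.00
At T=4.43: X=70.84 B=0.00 R=0.00; the largest is X.

Dominant species at T: X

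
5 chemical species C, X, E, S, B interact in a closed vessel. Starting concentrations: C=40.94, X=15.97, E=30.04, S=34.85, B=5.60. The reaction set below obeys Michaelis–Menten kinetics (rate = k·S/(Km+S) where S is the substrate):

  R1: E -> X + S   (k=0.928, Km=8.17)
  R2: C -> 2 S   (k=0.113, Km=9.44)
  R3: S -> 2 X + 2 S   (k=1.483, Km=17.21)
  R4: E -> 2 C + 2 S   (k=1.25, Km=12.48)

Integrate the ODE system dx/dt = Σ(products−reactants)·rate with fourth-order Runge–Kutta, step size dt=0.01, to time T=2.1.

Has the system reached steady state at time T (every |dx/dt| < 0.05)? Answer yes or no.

Steady state at T: no

RK4 with dt=0.01: 210 steps to T=2.1. Trajectory (selected grid times):
t=0.00: C=40.94 X=15.97 E=30.04 S=34.85 B=5.60
t=0.23: C=41.32 X=16.60 E=29.67 S=35.69 B=5.60
t=0.47: C=41.72 X=17.25 E=29.28 S=36.58 B=5.60
t=0.70: C=42.10 X=17.88 E=28.92 S=37.42 B=5.60
t=0.93: C=42.48 X=18.52 E=28.55 S=38.26 B=5.60
t=1.17: C=42.88 X=19.19 E=28.17 S=39.14 B=5.60
t=1.40: C=43.26 X=19.83 E=27.80 S=39.99 B=5.60
t=1.63: C=43.63 X=20.47 E=27.44 S=40.83 B=5.60
t=1.87: C=44.02 X=21.14 E=27.06 S=41.71 B=5.60
t=2.10: C=44.39 X=21.79 E=26.70 S=42.55 B=5.60
Rates at T: R1=0.7106, R2=0.0932, R3=1.0559, R4=0.8519
dx/dt at T (Σ net stoichiometry × rate): C=+1.6106, X=+2.8224, E=-1.5625, S=+3.6567, B=+0.0000
Largest |dx/dt| is |+3.6567| (S) ≥ 0.05 → not steady.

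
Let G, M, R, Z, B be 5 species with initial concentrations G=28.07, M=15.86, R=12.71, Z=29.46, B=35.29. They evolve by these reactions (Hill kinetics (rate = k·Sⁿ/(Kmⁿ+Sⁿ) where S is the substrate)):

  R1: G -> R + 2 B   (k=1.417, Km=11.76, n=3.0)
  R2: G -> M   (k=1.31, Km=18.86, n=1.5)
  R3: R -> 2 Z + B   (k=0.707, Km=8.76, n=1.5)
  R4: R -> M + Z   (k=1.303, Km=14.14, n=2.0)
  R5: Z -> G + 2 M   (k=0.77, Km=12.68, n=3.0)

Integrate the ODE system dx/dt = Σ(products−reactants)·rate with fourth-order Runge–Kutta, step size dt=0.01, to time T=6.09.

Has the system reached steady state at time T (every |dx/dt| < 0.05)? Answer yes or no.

Steady state at T: no

RK4 with dt=0.01: 609 steps to T=6.09. Trajectory (selected grid times):
t=0.00: G=28.07 M=15.86 R=12.71 Z=29.46 B=35.29
t=0.68: G=27.09 M=17.80 R=12.90 Z=29.99 B=37.39
t=1.35: G=26.15 M=19.71 R=13.07 Z=30.52 B=39.44
t=2.03: G=25.21 M=21.65 R=13.22 Z=31.06 B=41.51
t=2.71: G=24.30 M=23.58 R=13.37 Z=31.61 B=43.56
t=3.38: G=23.42 M=25.48 R=13.49 Z=32.16 B=45.57
t=4.06: G=22.55 M=27.40 R=13.60 Z=32.72 B=47.58
t=4.74: G=21.71 M=29.32 R=13.69 Z=33.29 B=49.58
t=5.41: G=20.91 M=31.20 R=13.77 Z=33.85 B=51.52
t=6.09: G=20.13 M=33.10 R=13.83 Z=34.42 B=53.46
Rates at T: R1=1.1813, R2=0.6869, R3=0.4700, R4=0.6369, R5=0.7333
dx/dt at T (Σ net stoichiometry × rate): G=-1.1348, M=+2.7905, R=+0.0744, Z=+0.8435, B=+2.8326
Largest |dx/dt| is |+2.8326| (B) ≥ 0.05 → not steady.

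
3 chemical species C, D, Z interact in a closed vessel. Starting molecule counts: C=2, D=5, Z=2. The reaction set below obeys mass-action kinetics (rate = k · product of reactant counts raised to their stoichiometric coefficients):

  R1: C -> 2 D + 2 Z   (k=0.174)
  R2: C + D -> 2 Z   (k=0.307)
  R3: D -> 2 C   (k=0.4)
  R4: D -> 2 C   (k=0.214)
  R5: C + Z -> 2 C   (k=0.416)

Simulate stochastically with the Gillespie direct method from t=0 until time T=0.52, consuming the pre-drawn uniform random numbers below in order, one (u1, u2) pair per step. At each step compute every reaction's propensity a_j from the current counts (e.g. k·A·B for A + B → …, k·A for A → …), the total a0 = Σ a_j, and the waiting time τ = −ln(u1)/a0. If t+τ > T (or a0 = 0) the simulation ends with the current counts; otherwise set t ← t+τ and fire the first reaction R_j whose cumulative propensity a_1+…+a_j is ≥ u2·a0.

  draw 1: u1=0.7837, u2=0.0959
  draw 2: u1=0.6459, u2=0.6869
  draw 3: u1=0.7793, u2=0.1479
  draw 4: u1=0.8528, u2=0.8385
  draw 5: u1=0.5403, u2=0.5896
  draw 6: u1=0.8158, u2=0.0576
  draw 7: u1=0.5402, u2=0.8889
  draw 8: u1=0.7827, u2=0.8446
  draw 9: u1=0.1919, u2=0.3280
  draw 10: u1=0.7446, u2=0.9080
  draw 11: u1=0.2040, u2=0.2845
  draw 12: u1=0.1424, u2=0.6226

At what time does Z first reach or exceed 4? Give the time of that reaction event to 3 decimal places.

t=0.000: C=2 D=5 Z=2
Draw 1: a1=0.348, a2=3.070, a3=2.000, a4=1.070, a5=1.664, a0=8.152; τ=−ln(0.7837)/8.152=0.030 → t=0.030; u2·a0=0.0959·8.152=0.782; a1=0.348 < 0.782 ≤ a1+a2=3.418 → R2 fires; C=1 D=4 Z=4
Draw 2: a1=0.174, a2=1.228, a3=1.600, a4=0.856, a5=1.664, a0=5.522; τ=−ln(0.6459)/5.522=0.079 → t=0.109; u2·a0=0.6869·5.522=3.793; a1+…+a3=3.002 < 3.793 ≤ a1+…+a4=3.858 → R4 fires; C=3 D=3 Z=4
Draw 3: a1=0.522, a2=2.763, a3=1.200, a4=0.642, a5=4.992, a0=10.119; τ=−ln(0.7793)/10.119=0.025 → t=0.134; u2·a0=0.1479·10.119=1.497; a1=0.522 < 1.497 ≤ a1+a2=3.285 → R2 fires; C=2 D=2 Z=6
Draw 4: a1=0.348, a2=1.228, a3=0.800, a4=0.428, a5=4.992, a0=7.796; τ=−ln(0.8528)/7.796=0.020 → t=0.154; u2·a0=0.8385·7.796=6.537; a1+…+a4=2.804 < 6.537 ≤ a1+…+a5=7.796 → R5 fires; C=3 D=2 Z=5
Draw 5: a1=0.522, a2=1.842, a3=0.800, a4=0.428, a5=6.240, a0=9.832; τ=−ln(0.5403)/9.832=0.063 → t=0.217; u2·a0=0.5896·9.832=5.797; a1+…+a4=3.592 < 5.797 ≤ a1+…+a5=9.832 → R5 fires; C=4 D=2 Z=4
Draw 6: a1=0.696, a2=2.456, a3=0.800, a4=0.428, a5=6.656, a0=11.036; τ=−ln(0.8158)/11.036=0.018 → t=0.235; u2·a0=0.0576·11.036=0.636 ≤ a1=0.696 → R1 fires; C=3 D=4 Z=6
Draw 7: a1=0.522, a2=3.684, a3=1.600, a4=0.856, a5=7.488, a0=14.150; τ=−ln(0.5402)/14.150=0.044 → t=0.279; u2·a0=0.8889·14.150=12.578; a1+…+a4=6.662 < 12.578 ≤ a1+…+a5=14.150 → R5 fires; C=4 D=4 Z=5
Draw 8: a1=0.696, a2=4.912, a3=1.600, a4=0.856, a5=8.320, a0=16.384; τ=−ln(0.7827)/16.384=0.015 → t=0.294; u2·a0=0.8446·16.384=13.838; a1+…+a4=8.064 < 13.838 ≤ a1+…+a5=16.384 → R5 fires; C=5 D=4 Z=4
Draw 9: a1=0.870, a2=6.140, a3=1.600, a4=0.856, a5=8.320, a0=17.786; τ=−ln(0.1919)/17.786=0.093 → t=0.386; u2·a0=0.3280·17.786=5.834; a1=0.870 < 5.834 ≤ a1+a2=7.010 → R2 fires; C=4 D=3 Z=6
Draw 10: a1=0.696, a2=3.684, a3=1.200, a4=0.642, a5=9.984, a0=16.206; τ=−ln(0.7446)/16.206=0.018 → t=0.405; u2·a0=0.9080·16.206=14.715; a1+…+a4=6.222 < 14.715 ≤ a1+…+a5=16.206 → R5 fires; C=5 D=3 Z=5
Draw 11: a1=0.870, a2=4.605, a3=1.200, a4=0.642, a5=10.400, a0=17.717; τ=−ln(0.2040)/17.717=0.090 → t=0.494; u2·a0=0.2845·17.717=5.040; a1=0.870 < 5.040 ≤ a1+a2=5.475 → R2 fires; C=4 D=2 Z=7
Draw 12: a1=0.696, a2=2.456, a3=0.800, a4=0.428, a5=11.648, a0=16.028; τ=−ln(0.1424)/16.028=0.122 → t=0.616 > T=0.52: stop.
Z first becomes ≥ 4 when it reaches 4 at the event at t=0.030.

Threshold first reached at t = 0.030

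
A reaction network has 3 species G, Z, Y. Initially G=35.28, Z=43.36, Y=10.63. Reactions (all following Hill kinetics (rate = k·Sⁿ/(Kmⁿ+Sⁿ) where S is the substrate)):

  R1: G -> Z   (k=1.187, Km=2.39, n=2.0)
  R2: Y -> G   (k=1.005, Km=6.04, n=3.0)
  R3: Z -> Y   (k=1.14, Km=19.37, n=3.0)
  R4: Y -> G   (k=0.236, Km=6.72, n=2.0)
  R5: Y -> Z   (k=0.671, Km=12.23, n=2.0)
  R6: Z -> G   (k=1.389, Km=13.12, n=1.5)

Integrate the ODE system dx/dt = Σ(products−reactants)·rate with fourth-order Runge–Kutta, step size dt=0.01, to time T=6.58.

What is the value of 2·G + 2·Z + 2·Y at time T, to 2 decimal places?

Value at T = 178.54

Check how each reaction changes W = 2·G + 2·Z + 2·Y (weight of products minus weight of reactants):
R1: G -> Z: (2·1) − (2·1) = 2 − 2 = 0
R2: Y -> G: (2·1) − (2·1) = 2 − 2 = 0
R3: Z -> Y: (2·1) − (2·1) = 2 − 2 = 0
R4: Y -> G: (2·1) − (2·1) = 2 − 2 = 0
R5: Y -> Z: (2·1) − (2·1) = 2 − 2 = 0
R6: Z -> G: (2·1) − (2·1) = 2 − 2 = 0
Every reaction leaves W unchanged, so W is conserved and no simulation is needed: W(T) = W(0) = 2·35.28 + 2·43.36 + 2·10.63 = 178.54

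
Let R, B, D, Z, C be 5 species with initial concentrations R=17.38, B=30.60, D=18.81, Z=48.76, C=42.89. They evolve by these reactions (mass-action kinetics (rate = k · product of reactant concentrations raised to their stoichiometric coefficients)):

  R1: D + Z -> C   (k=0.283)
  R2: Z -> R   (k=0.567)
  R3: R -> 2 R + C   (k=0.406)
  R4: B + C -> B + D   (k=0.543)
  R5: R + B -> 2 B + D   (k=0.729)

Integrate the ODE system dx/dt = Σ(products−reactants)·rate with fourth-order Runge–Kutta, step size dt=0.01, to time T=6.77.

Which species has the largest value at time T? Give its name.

RK4 with dt=0.01: 677 steps to T=6.77. Trajectory (selected grid times):
t=0.00: R=17.38 B=30.60 D=18.81 Z=48.76 C=42.89
t=0.75: R=0.00 B=50.26 D=81.64 Z=0.00 C=0.00
t=1.50: R=0.00 B=50.26 D=81.64 Z=0.00 C=0.00
t=2.26: R=0.00 B=50.26 D=81.64 Z=0.00 C=0.00
t=3.01: R=0.00 B=50.26 D=81.64 Z=0.00 C=0.00
t=3.76: R=0.00 B=50.26 D=81.64 Z=0.00 C=0.00
t=4.51: R=0.00 B=50.26 D=81.64 Z=0.00 C=0.00
t=5.27: R=0.00 B=50.26 D=81.64 Z=0.00 C=0.00
t=6.02: R=0.00 B=50.26 D=81.64 Z=0.00 C=0.00
t=6.77: R=0.00 B=50.26 D=81.64 Z=0.00 C=0.00
At T=6.77: R=0.00 B=50.26 D=81.64 Z=0.00 C=0.00; the largest is D.

Dominant species at T: D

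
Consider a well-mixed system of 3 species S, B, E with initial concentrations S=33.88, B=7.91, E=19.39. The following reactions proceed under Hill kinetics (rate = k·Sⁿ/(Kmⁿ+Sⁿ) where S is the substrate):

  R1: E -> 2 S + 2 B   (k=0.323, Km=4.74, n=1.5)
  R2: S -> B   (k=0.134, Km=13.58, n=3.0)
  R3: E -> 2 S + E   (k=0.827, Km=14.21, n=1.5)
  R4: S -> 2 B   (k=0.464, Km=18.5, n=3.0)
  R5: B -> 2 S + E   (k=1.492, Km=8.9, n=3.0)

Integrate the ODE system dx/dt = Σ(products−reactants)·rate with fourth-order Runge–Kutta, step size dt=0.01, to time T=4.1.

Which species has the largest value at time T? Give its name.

RK4 with dt=0.01: 410 steps to T=4.1. Trajectory (selected grid times):
t=0.00: S=33.88 B=7.91 E=19.39
t=0.46: S=34.96 B=8.31 E=19.55
t=0.91: S=36.07 B=8.68 E=19.74
t=1.37: S=37.24 B=9.04 E=19.94
t=1.82: S=38.43 B=9.38 E=20.17
t=2.28: S=39.68 B=9.71 E=20.41
t=2.73: S=40.94 B=10.03 E=20.67
t=3.19: S=42.26 B=10.33 E=20.95
t=3.64: S=43.59 B=10.63 E=21.23
t=4.10: S=44.97 B=10.91 E=21.53
At T=4.1: S=44.97 B=10.91 E=21.53; the largest is S.

Dominant species at T: S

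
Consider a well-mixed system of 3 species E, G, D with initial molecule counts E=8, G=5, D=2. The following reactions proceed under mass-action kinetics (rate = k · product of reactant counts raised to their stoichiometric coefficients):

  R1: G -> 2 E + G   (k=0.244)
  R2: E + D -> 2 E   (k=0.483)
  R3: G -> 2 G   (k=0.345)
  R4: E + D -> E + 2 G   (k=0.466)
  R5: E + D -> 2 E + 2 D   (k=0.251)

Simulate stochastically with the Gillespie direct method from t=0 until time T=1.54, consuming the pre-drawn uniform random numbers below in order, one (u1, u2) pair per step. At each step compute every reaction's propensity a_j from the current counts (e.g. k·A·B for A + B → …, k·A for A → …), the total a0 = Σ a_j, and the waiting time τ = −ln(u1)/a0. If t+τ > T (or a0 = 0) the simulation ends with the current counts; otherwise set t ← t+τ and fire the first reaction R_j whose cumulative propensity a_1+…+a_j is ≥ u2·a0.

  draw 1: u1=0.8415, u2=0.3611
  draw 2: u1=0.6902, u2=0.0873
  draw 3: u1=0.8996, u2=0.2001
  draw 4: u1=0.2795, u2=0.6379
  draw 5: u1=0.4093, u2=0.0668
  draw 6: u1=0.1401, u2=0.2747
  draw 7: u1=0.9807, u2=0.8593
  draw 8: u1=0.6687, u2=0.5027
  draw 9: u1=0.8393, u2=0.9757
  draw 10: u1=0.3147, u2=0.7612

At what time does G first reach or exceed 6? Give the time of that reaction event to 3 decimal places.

Threshold first reached at t = 0.474

t=0.000: E=8 G=5 D=2
Draw 1: a1=1.220, a2=7.728, a3=1.725, a4=7.456, a5=4.016, a0=22.145; τ=−ln(0.8415)/22.145=0.008 → t=0.008; u2·a0=0.3611·22.145=7.997; a1=1.220 < 7.997 ≤ a1+a2=8.948 → R2 fires; E=9 G=5 D=1
Draw 2: a1=1.220, a2=4.347, a3=1.725, a4=4.194, a5=2.259, a0=13.745; τ=−ln(0.6902)/13.745=0.027 → t=0.035; u2·a0=0.0873·13.745=1.200 ≤ a1=1.220 → R1 fires; E=11 G=5 D=1
Draw 3: a1=1.220, a2=5.313, a3=1.725, a4=5.126, a5=2.761, a0=16.145; τ=−ln(0.8996)/16.145=0.007 → t=0.041; u2·a0=0.2001·16.145=3.231; a1=1.220 < 3.231 ≤ a1+a2=6.533 → R2 fires; E=12 G=5 D=0
Draw 4: a1=1.220, a2=0.000, a3=1.725, a4=0.000, a5=0.000, a0=2.945; τ=−ln(0.2795)/2.945=0.433 → t=0.474; u2·a0=0.6379·2.945=1.879; a1+a2=1.220 < 1.879 ≤ a1+…+a3=2.945 → R3 fires; E=12 G=6 D=0
Draw 5: a1=1.464, a2=0.000, a3=2.070, a4=0.000, a5=0.000, a0=3.534; τ=−ln(0.4093)/3.534=0.253 → t=0.727; u2·a0=0.0668·3.534=0.236 ≤ a1=1.464 → R1 fires; E=14 G=6 D=0
Draw 6: a1=1.464, a2=0.000, a3=2.070, a4=0.000, a5=0.000, a0=3.534; τ=−ln(0.1401)/3.534=0.556 → t=1.283; u2·a0=0.2747·3.534=0.971 ≤ a1=1.464 → R1 fires; E=16 G=6 D=0
Draw 7: a1=1.464, a2=0.000, a3=2.070, a4=0.000, a5=0.000, a0=3.534; τ=−ln(0.9807)/3.534=0.006 → t=1.289; u2·a0=0.8593·3.534=3.037; a1+a2=1.464 < 3.037 ≤ a1+…+a3=3.534 → R3 fires; E=16 G=7 D=0
Draw 8: a1=1.708, a2=0.000, a3=2.415, a4=0.000, a5=0.000, a0=4.123; τ=−ln(0.6687)/4.123=0.098 → t=1.386; u2·a0=0.5027·4.123=2.073; a1+a2=1.708 < 2.073 ≤ a1+…+a3=4.123 → R3 fires; E=16 G=8 D=0
Draw 9: a1=1.952, a2=0.000, a3=2.760, a4=0.000, a5=0.000, a0=4.712; τ=−ln(0.8393)/4.712=0.037 → t=1.423; u2·a0=0.9757·4.712=4.597; a1+a2=1.952 < 4.597 ≤ a1+…+a3=4.712 → R3 fires; E=16 G=9 D=0
Draw 10: a1=2.196, a2=0.000, a3=3.105, a4=0.000, a5=0.000, a0=5.301; τ=−ln(0.3147)/5.301=0.218 → t=1.641 > T=1.54: stop.
G first becomes ≥ 6 when it reaches 6 at the event at t=0.474.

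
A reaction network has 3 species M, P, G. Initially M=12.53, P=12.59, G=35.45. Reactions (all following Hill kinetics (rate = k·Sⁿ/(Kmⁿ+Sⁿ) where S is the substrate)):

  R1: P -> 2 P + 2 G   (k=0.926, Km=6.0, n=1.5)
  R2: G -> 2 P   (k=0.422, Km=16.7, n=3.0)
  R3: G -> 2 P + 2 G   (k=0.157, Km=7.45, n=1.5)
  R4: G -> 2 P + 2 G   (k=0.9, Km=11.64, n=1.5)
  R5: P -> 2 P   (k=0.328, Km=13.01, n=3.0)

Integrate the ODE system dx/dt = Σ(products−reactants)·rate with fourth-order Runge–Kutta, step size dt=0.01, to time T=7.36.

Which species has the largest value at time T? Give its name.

Dominant species at T: G

RK4 with dt=0.01: 736 steps to T=7.36. Trajectory (selected grid times):
t=0.00: M=12.53 P=12.59 G=35.45
t=0.82: M=12.53 P=15.45 G=37.06
t=1.64: M=12.53 P=18.39 G=38.75
t=2.45: M=12.53 P=21.37 G=40.46
t=3.27: M=12.53 P=24.44 G=42.24
t=4.09: M=12.53 P=27.55 G=44.04
t=4.91: M=12.53 P=30.70 G=45.87
t=5.72: M=12.53 P=33.83 G=47.70
t=6.54: M=12.53 P=37.02 G=49.57
t=7.36: M=12.53 P=40.24 G=51.46
At T=7.36: M=12.53 P=40.24 G=51.46; the largest is G.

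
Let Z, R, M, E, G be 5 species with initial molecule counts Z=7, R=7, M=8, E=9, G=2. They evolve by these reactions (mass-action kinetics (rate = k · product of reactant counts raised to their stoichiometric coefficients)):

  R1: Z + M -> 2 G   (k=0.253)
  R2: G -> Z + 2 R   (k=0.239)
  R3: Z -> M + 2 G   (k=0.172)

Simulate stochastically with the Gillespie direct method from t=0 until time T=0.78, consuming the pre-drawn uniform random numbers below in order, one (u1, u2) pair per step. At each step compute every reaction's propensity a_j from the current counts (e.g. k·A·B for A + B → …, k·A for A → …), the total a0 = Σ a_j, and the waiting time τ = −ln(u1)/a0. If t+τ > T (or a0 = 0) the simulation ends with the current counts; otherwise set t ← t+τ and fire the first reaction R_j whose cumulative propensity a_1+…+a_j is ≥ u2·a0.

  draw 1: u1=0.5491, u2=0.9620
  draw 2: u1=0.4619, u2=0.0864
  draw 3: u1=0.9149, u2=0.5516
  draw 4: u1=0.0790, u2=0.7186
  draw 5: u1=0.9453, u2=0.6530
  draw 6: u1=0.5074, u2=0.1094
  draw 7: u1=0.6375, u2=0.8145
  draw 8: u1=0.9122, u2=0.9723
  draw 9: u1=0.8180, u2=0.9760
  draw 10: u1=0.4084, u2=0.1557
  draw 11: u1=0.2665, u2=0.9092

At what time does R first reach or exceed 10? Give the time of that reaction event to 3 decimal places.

t=0.000: Z=7 R=7 M=8 E=9 G=2
Draw 1: a1=14.168, a2=0.478, a3=1.204, a0=15.850; τ=−ln(0.5491)/15.850=0.038 → t=0.038; u2·a0=0.9620·15.850=15.248; a1+a2=14.646 < 15.248 ≤ a1+…+a3=15.850 → R3 fires; Z=6 R=7 M=9 E=9 G=4
Draw 2: a1=13.662, a2=0.956, a3=1.032, a0=15.650; τ=−ln(0.4619)/15.650=0.049 → t=0.087; u2·a0=0.0864·15.650=1.352 ≤ a1=13.662 → R1 fires; Z=5 R=7 M=8 E=9 G=6
Draw 3: a1=10.120, a2=1.434, a3=0.860, a0=12.414; τ=−ln(0.9149)/12.414=0.007 → t=0.094; u2·a0=0.5516·12.414=6.848 ≤ a1=10.120 → R1 fires; Z=4 R=7 M=7 E=9 G=8
Draw 4: a1=7.084, a2=1.912, a3=0.688, a0=9.684; τ=−ln(0.0790)/9.684=0.262 → t=0.356; u2·a0=0.7186·9.684=6.959 ≤ a1=7.084 → R1 fires; Z=3 R=7 M=6 E=9 G=10
Draw 5: a1=4.554, a2=2.390, a3=0.516, a0=7.460; τ=−ln(0.9453)/7.460=0.008 → t=0.364; u2·a0=0.6530·7.460=4.871; a1=4.554 < 4.871 ≤ a1+a2=6.944 → R2 fires; Z=4 R=9 M=6 E=9 G=9
Draw 6: a1=6.072, a2=2.151, a3=0.688, a0=8.911; τ=−ln(0.5074)/8.911=0.076 → t=0.440; u2·a0=0.1094·8.911=0.975 ≤ a1=6.072 → R1 fires; Z=3 R=9 M=5 E=9 G=11
Draw 7: a1=3.795, a2=2.629, a3=0.516, a0=6.940; τ=−ln(0.6375)/6.940=0.065 → t=0.505; u2·a0=0.8145·6.940=5.653; a1=3.795 < 5.653 ≤ a1+a2=6.424 → R2 fires; Z=4 R=11 M=5 E=9 G=10
Draw 8: a1=5.060, a2=2.390, a3=0.688, a0=8.138; τ=−ln(0.9122)/8.138=0.011 → t=0.516; u2·a0=0.9723·8.138=7.913; a1+a2=7.450 < 7.913 ≤ a1+…+a3=8.138 → R3 fires; Z=3 R=11 M=6 E=9 G=12
Draw 9: a1=4.554, a2=2.868, a3=0.516, a0=7.938; τ=−ln(0.8180)/7.938=0.025 → t=0.542; u2·a0=0.9760·7.938=7.747; a1+a2=7.422 < 7.747 ≤ a1+…+a3=7.938 → R3 fires; Z=2 R=11 M=7 E=9 G=14
Draw 10: a1=3.542, a2=3.346, a3=0.344, a0=7.232; τ=−ln(0.4084)/7.232=0.124 → t=0.665; u2·a0=0.1557·7.232=1.126 ≤ a1=3.542 → R1 fires; Z=1 R=11 M=6 E=9 G=16
Draw 11: a1=1.518, a2=3.824, a3=0.172, a0=5.514; τ=−ln(0.2665)/5.514=0.240 → t=0.905 > T=0.78: stop.
R first becomes ≥ 10 when it reaches 11 at the event at t=0.505.

Threshold first reached at t = 0.505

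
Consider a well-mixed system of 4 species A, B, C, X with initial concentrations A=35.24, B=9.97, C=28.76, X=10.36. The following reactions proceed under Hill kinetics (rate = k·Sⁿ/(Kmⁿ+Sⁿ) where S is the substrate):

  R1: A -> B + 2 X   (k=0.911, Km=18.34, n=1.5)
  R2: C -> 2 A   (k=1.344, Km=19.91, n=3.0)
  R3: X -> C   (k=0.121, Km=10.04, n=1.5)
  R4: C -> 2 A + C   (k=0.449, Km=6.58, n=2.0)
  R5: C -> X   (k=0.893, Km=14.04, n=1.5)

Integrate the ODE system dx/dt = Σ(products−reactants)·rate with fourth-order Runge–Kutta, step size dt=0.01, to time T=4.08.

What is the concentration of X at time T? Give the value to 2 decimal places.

X at T = 18.28

RK4 with dt=0.01: 408 steps to T=4.08. Trajectory (selected grid times):
t=0.00: A=35.24 B=9.97 C=28.76 X=10.36
t=0.45: A=36.22 B=10.27 C=28.04 X=11.23
t=0.91: A=37.21 B=10.58 C=27.32 X=12.12
t=1.36: A=38.14 B=10.89 C=26.63 X=12.99
t=1.81: A=39.06 B=11.19 C=25.95 X=13.87
t=2.27: A=39.97 B=11.51 C=25.27 X=14.76
t=2.72: A=40.83 B=11.83 C=24.62 X=15.63
t=3.17: A=41.68 B=12.14 C=23.99 X=16.51
t=3.63: A=42.51 B=12.47 C=23.36 X=17.40
t=4.08: A=43.30 B=12.79 C=22.76 X=18.28
Read off X at T=4.08: 18.28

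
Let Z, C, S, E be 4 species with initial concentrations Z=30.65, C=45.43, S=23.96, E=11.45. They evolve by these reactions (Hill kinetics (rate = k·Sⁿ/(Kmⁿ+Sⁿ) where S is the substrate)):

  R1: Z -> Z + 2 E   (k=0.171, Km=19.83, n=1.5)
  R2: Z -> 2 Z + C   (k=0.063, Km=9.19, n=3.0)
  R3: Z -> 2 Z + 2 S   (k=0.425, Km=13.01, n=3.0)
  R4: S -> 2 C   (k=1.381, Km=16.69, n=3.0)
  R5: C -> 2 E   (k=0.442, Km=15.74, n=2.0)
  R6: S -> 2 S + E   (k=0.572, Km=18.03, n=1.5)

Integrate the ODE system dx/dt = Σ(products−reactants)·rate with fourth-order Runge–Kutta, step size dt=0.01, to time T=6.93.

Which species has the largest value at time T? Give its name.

Dominant species at T: C

RK4 with dt=0.01: 693 steps to T=6.93. Trajectory (selected grid times):
t=0.00: Z=30.65 C=45.43 S=23.96 E=11.45
t=0.77: Z=31.00 C=46.76 S=24.04 E=12.50
t=1.54: Z=31.35 C=48.10 S=24.12 E=13.56
t=2.31: Z=31.71 C=49.44 S=24.20 E=14.62
t=3.08: Z=32.06 C=50.78 S=24.28 E=15.68
t=3.85: Z=32.42 C=52.12 S=24.36 E=16.75
t=4.62: Z=32.77 C=53.47 S=24.44 E=17.82
t=5.39: Z=33.13 C=54.82 S=24.52 E=18.90
t=6.16: Z=33.48 C=56.17 S=24.59 E=19.98
t=6.93: Z=33.84 C=57.52 S=24.67 E=21.06
At T=6.93: Z=33.84 C=57.52 S=24.67 E=21.06; the largest is C.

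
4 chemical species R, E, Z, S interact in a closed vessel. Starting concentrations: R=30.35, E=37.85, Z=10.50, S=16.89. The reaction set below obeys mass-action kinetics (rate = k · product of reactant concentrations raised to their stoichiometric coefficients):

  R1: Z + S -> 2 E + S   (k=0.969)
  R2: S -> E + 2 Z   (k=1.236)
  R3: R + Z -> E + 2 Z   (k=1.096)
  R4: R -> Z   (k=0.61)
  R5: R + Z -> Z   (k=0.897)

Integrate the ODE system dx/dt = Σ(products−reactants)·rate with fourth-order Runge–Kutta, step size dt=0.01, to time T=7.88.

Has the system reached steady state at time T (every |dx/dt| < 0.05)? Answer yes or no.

RK4 with dt=0.01: 788 steps to T=7.88. Trajectory (selected grid times):
t=0.00: R=30.35 E=37.85 Z=10.50 S=16.89
t=0.88: R=0.01 E=160.02 Z=2.57 S=5.69
t=1.75: R=0.00 E=178.81 Z=2.55 S=1.94
t=2.63: R=0.00 E=185.25 Z=2.55 S=0.65
t=3.50: R=0.00 E=187.41 Z=2.55 S=0.22
t=4.38: R=0.00 E=188.15 Z=2.55 S=0.08
t=5.25: R=0.00 E=188.40 Z=2.55 S=0.03
t=6.13: R=0.00 E=188.48 Z=2.55 S=0.01
t=7.00: R=0.00 E=188.51 Z=2.55 S=0.00
t=7.88: R=0.00 E=188.52 Z=2.55 S=0.00
Rates at T: R1=0.0025, R2=0.0012, R3=0.0000, R4=0.0000, R5=0.0000
dx/dt at T (Σ net stoichiometry × rate): R=-0.0000, E=+0.0061, Z=-0.0000, S=-0.0012
Largest |dx/dt| is |+0.0061| (E) < 0.05 → steady.

Steady state at T: yes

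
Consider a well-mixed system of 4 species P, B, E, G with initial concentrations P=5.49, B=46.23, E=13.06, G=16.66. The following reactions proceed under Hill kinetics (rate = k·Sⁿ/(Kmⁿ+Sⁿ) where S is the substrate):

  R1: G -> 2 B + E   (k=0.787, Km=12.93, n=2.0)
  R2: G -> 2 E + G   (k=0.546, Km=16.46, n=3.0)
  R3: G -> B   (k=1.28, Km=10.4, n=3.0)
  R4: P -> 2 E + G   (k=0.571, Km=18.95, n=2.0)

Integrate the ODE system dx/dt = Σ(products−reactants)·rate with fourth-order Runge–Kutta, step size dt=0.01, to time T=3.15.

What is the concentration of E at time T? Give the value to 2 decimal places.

E at T = 16.10

RK4 with dt=0.01: 315 steps to T=3.15. Trajectory (selected grid times):
t=0.00: P=5.49 B=46.23 E=13.06 G=16.66
t=0.35: P=5.47 B=46.93 E=13.45 G=16.15
t=0.70: P=5.46 B=47.61 E=13.83 G=15.65
t=1.05: P=5.44 B=48.27 E=14.19 G=15.16
t=1.40: P=5.43 B=48.92 E=14.54 G=14.68
t=1.75: P=5.41 B=49.56 E=14.88 G=14.22
t=2.10: P=5.40 B=50.17 E=15.21 G=13.77
t=2.45: P=5.38 B=50.77 E=15.52 G=13.33
t=2.80: P=5.37 B=51.35 E=15.81 G=12.91
t=3.15: P=5.35 B=51.90 E=16.10 G=12.50
Read off E at T=3.15: 16.10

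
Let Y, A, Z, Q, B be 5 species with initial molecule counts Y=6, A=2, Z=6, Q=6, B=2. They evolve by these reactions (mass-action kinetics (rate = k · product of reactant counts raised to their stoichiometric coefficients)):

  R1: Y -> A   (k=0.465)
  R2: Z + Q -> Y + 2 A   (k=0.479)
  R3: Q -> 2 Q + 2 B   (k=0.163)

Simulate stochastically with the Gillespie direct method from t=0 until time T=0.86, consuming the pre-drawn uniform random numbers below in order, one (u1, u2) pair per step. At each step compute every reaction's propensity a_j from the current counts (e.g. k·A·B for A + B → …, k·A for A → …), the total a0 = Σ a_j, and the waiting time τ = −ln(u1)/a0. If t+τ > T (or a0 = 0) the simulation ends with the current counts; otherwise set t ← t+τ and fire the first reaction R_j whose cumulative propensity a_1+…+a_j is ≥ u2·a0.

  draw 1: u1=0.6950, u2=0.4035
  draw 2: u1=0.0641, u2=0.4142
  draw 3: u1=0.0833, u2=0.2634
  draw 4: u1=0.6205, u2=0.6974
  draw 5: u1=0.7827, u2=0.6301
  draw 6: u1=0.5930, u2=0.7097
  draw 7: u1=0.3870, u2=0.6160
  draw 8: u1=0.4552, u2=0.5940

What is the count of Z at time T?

Z at T = 1

t=0.000: Y=6 A=2 Z=6 Q=6 B=2
Draw 1: a1=2.790, a2=17.244, a3=0.978, a0=21.012; τ=−ln(0.6950)/21.012=0.017 → t=0.017; u2·a0=0.4035·21.012=8.478; a1=2.790 < 8.478 ≤ a1+a2=20.034 → R2 fires; Y=7 A=4 Z=5 Q=5 B=2
Draw 2: a1=3.255, a2=11.975, a3=0.815, a0=16.045; τ=−ln(0.0641)/16.045=0.171 → t=0.189; u2·a0=0.4142·16.045=6.646; a1=3.255 < 6.646 ≤ a1+a2=15.230 → R2 fires; Y=8 A=6 Z=4 Q=4 B=2
Draw 3: a1=3.720, a2=7.664, a3=0.652, a0=12.036; τ=−ln(0.0833)/12.036=0.206 → t=0.395; u2·a0=0.2634·12.036=3.170 ≤ a1=3.720 → R1 fires; Y=7 A=7 Z=4 Q=4 B=2
Draw 4: a1=3.255, a2=7.664, a3=0.652, a0=11.571; τ=−ln(0.6205)/11.571=0.041 → t=0.436; u2·a0=0.6974·11.571=8.070; a1=3.255 < 8.070 ≤ a1+a2=10.919 → R2 fires; Y=8 A=9 Z=3 Q=3 B=2
Draw 5: a1=3.720, a2=4.311, a3=0.489, a0=8.520; τ=−ln(0.7827)/8.520=0.029 → t=0.465; u2·a0=0.6301·8.520=5.368; a1=3.720 < 5.368 ≤ a1+a2=8.031 → R2 fires; Y=9 A=11 Z=2 Q=2 B=2
Draw 6: a1=4.185, a2=1.916, a3=0.326, a0=6.427; τ=−ln(0.5930)/6.427=0.081 → t=0.546; u2·a0=0.7097·6.427=4.561; a1=4.185 < 4.561 ≤ a1+a2=6.101 → R2 fires; Y=10 A=13 Z=1 Q=1 B=2
Draw 7: a1=4.650, a2=0.479, a3=0.163, a0=5.292; τ=−ln(0.3870)/5.292=0.179 → t=0.726; u2·a0=0.6160·5.292=3.260 ≤ a1=4.650 → R1 fires; Y=9 A=14 Z=1 Q=1 B=2
Draw 8: a1=4.185, a2=0.479, a3=0.163, a0=4.827; τ=−ln(0.4552)/4.827=0.163 → t=0.889 > T=0.86: stop.
Read off Z at T=0.86: 1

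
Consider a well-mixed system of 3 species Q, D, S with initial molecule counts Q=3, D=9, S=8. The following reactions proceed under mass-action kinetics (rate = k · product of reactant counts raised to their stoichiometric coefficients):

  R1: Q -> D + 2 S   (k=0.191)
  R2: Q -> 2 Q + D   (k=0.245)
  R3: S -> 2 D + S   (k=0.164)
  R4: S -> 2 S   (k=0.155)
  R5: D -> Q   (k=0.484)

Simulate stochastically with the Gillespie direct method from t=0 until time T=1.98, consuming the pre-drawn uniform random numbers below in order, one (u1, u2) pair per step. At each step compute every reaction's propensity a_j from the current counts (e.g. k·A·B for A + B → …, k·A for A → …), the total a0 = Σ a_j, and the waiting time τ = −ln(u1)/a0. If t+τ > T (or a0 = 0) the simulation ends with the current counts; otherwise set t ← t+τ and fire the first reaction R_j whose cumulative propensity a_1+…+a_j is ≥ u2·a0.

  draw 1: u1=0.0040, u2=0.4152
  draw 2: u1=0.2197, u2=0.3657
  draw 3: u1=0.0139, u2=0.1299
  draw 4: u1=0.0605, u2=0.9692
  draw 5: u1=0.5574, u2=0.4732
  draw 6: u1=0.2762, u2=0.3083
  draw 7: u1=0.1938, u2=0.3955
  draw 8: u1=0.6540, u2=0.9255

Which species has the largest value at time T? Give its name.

t=0.000: Q=3 D=9 S=8
Draw 1: a1=0.573, a2=0.735, a3=1.312, a4=1.240, a5=4.356, a0=8.216; τ=−ln(0.0040)/8.216=0.672 → t=0.672; u2·a0=0.4152·8.216=3.411; a1+…+a3=2.620 < 3.411 ≤ a1+…+a4=3.860 → R4 fires; Q=3 D=9 S=9
Draw 2: a1=0.573, a2=0.735, a3=1.476, a4=1.395, a5=4.356, a0=8.535; τ=−ln(0.2197)/8.535=0.178 → t=0.850; u2·a0=0.3657·8.535=3.121; a1+…+a3=2.784 < 3.121 ≤ a1+…+a4=4.179 → R4 fires; Q=3 D=9 S=10
Draw 3: a1=0.573, a2=0.735, a3=1.640, a4=1.550, a5=4.356, a0=8.854; τ=−ln(0.0139)/8.854=0.483 → t=1.333; u2·a0=0.1299·8.854=1.150; a1=0.573 < 1.150 ≤ a1+a2=1.308 → R2 fires; Q=4 D=10 S=10
Draw 4: a1=0.764, a2=0.980, a3=1.640, a4=1.550, a5=4.840, a0=9.774; τ=−ln(0.0605)/9.774=0.287 → t=1.620; u2·a0=0.9692·9.774=9.473; a1+…+a4=4.934 < 9.473 ≤ a1+…+a5=9.774 → R5 fires; Q=5 D=9 S=10
Draw 5: a1=0.955, a2=1.225, a3=1.640, a4=1.550, a5=4.356, a0=9.726; τ=−ln(0.5574)/9.726=0.060 → t=1.680; u2·a0=0.4732·9.726=4.602; a1+…+a3=3.820 < 4.602 ≤ a1+…+a4=5.370 → R4 fires; Q=5 D=9 S=11
Draw 6: a1=0.955, a2=1.225, a3=1.804, a4=1.705, a5=4.356, a0=10.045; τ=−ln(0.2762)/10.045=0.128 → t=1.808; u2·a0=0.3083·10.045=3.097; a1+a2=2.180 < 3.097 ≤ a1+…+a3=3.984 → R3 fires; Q=5 D=11 S=11
Draw 7: a1=0.955, a2=1.225, a3=1.804, a4=1.705, a5=5.324, a0=11.013; τ=−ln(0.1938)/11.013=0.149 → t=1.957; u2·a0=0.3955·11.013=4.356; a1+…+a3=3.984 < 4.356 ≤ a1+…+a4=5.689 → R4 fires; Q=5 D=11 S=12
Draw 8: a1=0.955, a2=1.225, a3=1.968, a4=1.860, a5=5.324, a0=11.332; τ=−ln(0.6540)/11.332=0.037 → t=1.994 > T=1.98: stop.
At T=1.98: Q=5 D=11 S=12; the largest is S.

Dominant species at T: S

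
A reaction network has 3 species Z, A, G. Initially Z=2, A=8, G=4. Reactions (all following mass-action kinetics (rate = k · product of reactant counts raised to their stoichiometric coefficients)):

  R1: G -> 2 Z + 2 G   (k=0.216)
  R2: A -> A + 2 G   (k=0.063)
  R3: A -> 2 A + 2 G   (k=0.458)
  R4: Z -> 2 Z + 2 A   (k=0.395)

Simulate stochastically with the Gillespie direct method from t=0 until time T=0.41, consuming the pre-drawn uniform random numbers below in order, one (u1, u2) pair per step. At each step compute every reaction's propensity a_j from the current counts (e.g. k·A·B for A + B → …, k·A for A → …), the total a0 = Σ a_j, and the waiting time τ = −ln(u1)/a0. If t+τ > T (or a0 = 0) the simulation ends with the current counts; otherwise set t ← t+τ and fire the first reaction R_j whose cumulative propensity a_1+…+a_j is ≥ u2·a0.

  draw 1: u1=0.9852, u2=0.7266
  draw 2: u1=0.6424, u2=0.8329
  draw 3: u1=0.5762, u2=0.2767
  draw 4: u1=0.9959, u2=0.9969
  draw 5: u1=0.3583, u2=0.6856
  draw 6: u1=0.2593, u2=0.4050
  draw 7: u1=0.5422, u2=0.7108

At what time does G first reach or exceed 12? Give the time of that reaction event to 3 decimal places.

Threshold first reached at t = 0.247

t=0.000: Z=2 A=8 G=4
Draw 1: a1=0.864, a2=0.504, a3=3.664, a4=0.790, a0=5.822; τ=−ln(0.9852)/5.822=0.003 → t=0.003; u2·a0=0.7266·5.822=4.230; a1+a2=1.368 < 4.230 ≤ a1+…+a3=5.032 → R3 fires; Z=2 A=9 G=6
Draw 2: a1=1.296, a2=0.567, a3=4.122, a4=0.790, a0=6.775; τ=−ln(0.6424)/6.775=0.065 → t=0.068; u2·a0=0.8329·6.775=5.643; a1+a2=1.863 < 5.643 ≤ a1+…+a3=5.985 → R3 fires; Z=2 A=10 G=8
Draw 3: a1=1.728, a2=0.630, a3=4.580, a4=0.790, a0=7.728; τ=−ln(0.5762)/7.728=0.071 → t=0.139; u2·a0=0.2767·7.728=2.138; a1=1.728 < 2.138 ≤ a1+a2=2.358 → R2 fires; Z=2 A=10 G=10
Draw 4: a1=2.160, a2=0.630, a3=4.580, a4=0.790, a0=8.160; τ=−ln(0.9959)/8.160=0.001 → t=0.140; u2·a0=0.9969·8.160=8.135; a1+…+a3=7.370 < 8.135 ≤ a1+…+a4=8.160 → R4 fires; Z=3 A=12 G=10
Draw 5: a1=2.160, a2=0.756, a3=5.496, a4=1.185, a0=9.597; τ=−ln(0.3583)/9.597=0.107 → t=0.247; u2·a0=0.6856·9.597=6.580; a1+a2=2.916 < 6.580 ≤ a1+…+a3=8.412 → R3 fires; Z=3 A=13 G=12
Draw 6: a1=2.592, a2=0.819, a3=5.954, a4=1.185, a0=10.550; τ=−ln(0.2593)/10.550=0.128 → t=0.375; u2·a0=0.4050·10.550=4.273; a1+a2=3.411 < 4.273 ≤ a1+…+a3=9.365 → R3 fires; Z=3 A=14 G=14
Draw 7: a1=3.024, a2=0.882, a3=6.412, a4=1.185, a0=11.503; τ=−ln(0.5422)/11.503=0.053 → t=0.428 > T=0.41: stop.
G first becomes ≥ 12 when it reaches 12 at the event at t=0.247.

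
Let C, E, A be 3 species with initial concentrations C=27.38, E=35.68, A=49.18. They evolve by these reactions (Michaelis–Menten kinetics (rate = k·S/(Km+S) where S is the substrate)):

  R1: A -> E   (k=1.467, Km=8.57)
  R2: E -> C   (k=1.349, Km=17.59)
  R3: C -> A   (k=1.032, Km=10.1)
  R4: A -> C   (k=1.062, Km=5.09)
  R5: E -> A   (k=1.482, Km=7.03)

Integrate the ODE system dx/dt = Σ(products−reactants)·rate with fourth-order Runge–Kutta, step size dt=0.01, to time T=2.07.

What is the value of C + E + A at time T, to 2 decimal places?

Check how each reaction changes W = C + E + A (weight of products minus weight of reactants):
R1: A -> E: (1·1) − (1·1) = 1 − 1 = 0
R2: E -> C: (1·1) − (1·1) = 1 − 1 = 0
R3: C -> A: (1·1) − (1·1) = 1 − 1 = 0
R4: A -> C: (1·1) − (1·1) = 1 − 1 = 0
R5: E -> A: (1·1) − (1·1) = 1 − 1 = 0
Every reaction leaves W unchanged, so W is conserved and no simulation is needed: W(T) = W(0) = 27.38 + 35.68 + 49.18 = 112.24

Value at T = 112.24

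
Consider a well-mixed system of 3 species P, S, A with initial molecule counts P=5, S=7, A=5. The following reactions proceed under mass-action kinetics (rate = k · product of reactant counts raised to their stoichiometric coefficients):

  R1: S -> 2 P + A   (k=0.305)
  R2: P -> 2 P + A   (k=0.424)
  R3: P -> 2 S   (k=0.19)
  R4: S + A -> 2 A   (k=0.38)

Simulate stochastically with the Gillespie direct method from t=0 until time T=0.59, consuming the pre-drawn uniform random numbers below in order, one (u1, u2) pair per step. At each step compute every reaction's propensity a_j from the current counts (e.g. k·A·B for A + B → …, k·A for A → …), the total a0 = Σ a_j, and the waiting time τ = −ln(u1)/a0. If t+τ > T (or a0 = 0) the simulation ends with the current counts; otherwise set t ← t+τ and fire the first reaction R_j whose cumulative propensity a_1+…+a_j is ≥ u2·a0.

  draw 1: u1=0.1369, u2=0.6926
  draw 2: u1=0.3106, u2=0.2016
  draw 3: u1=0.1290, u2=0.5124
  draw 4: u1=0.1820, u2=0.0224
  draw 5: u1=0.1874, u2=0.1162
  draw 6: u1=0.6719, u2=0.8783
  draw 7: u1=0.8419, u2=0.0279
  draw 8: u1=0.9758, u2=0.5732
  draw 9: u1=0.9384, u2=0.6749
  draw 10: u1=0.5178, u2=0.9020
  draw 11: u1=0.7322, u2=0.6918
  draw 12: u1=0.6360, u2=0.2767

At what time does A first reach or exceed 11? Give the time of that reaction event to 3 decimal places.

t=0.000: P=5 S=7 A=5
Draw 1: a1=2.135, a2=2.120, a3=0.950, a4=13.300, a0=18.505; τ=−ln(0.1369)/18.505=0.107 → t=0.107; u2·a0=0.6926·18.505=12.817; a1+…+a3=5.205 < 12.817 ≤ a1+…+a4=18.505 → R4 fires; P=5 S=6 A=6
Draw 2: a1=1.830, a2=2.120, a3=0.950, a4=13.680, a0=18.580; τ=−ln(0.3106)/18.580=0.063 → t=0.170; u2·a0=0.2016·18.580=3.746; a1=1.830 < 3.746 ≤ a1+a2=3.950 → R2 fires; P=6 S=6 A=7
Draw 3: a1=1.830, a2=2.544, a3=1.140, a4=15.960, a0=21.474; τ=−ln(0.1290)/21.474=0.095 → t=0.266; u2·a0=0.5124·21.474=11.003; a1+…+a3=5.514 < 11.003 ≤ a1+…+a4=21.474 → R4 fires; P=6 S=5 A=8
Draw 4: a1=1.525, a2=2.544, a3=1.140, a4=15.200, a0=20.409; τ=−ln(0.1820)/20.409=0.083 → t=0.349; u2·a0=0.0224·20.409=0.457 ≤ a1=1.525 → R1 fires; P=8 S=4 A=9
Draw 5: a1=1.220, a2=3.392, a3=1.520, a4=13.680, a0=19.812; τ=−ln(0.1874)/19.812=0.085 → t=0.434; u2·a0=0.1162·19.812=2.302; a1=1.220 < 2.302 ≤ a1+a2=4.612 → R2 fires; P=9 S=4 A=10
Draw 6: a1=1.220, a2=3.816, a3=1.710, a4=15.200, a0=21.946; τ=−ln(0.6719)/21.946=0.018 → t=0.452; u2·a0=0.8783·21.946=19.275; a1+…+a3=6.746 < 19.275 ≤ a1+…+a4=21.946 → R4 fires; P=9 S=3 A=11
Draw 7: a1=0.915, a2=3.816, a3=1.710, a4=12.540, a0=18.981; τ=−ln(0.8419)/18.981=0.009 → t=0.461; u2·a0=0.0279·18.981=0.530 ≤ a1=0.915 → R1 fires; P=11 S=2 A=12
Draw 8: a1=0.610, a2=4.664, a3=2.090, a4=9.120, a0=16.484; τ=−ln(0.9758)/16.484=0.001 → t=0.462; u2·a0=0.5732·16.484=9.449; a1+…+a3=7.364 < 9.449 ≤ a1+…+a4=16.484 → R4 fires; P=11 S=1 A=13
Draw 9: a1=0.305, a2=4.664, a3=2.090, a4=4.940, a0=11.999; τ=−ln(0.9384)/11.999=0.005 → t=0.468; u2·a0=0.6749·11.999=8.098; a1+…+a3=7.059 < 8.098 ≤ a1+…+a4=11.999 → R4 fires; P=11 S=0 A=14
Draw 10: a1=0.000, a2=4.664, a3=2.090, a4=0.000, a0=6.754; τ=−ln(0.5178)/6.754=0.097 → t=0.565; u2·a0=0.9020·6.754=6.092; a1+a2=4.664 < 6.092 ≤ a1+…+a3=6.754 → R3 fires; P=10 S=2 A=14
Draw 11: a1=0.610, a2=4.240, a3=1.900, a4=10.640, a0=17.390; τ=−ln(0.7322)/17.390=0.018 → t=0.583; u2·a0=0.6918·17.390=12.030; a1+…+a3=6.750 < 12.030 ≤ a1+…+a4=17.390 → R4 fires; P=10 S=1 A=15
Draw 12: a1=0.305, a2=4.240, a3=1.900, a4=5.700, a0=12.145; τ=−ln(0.6360)/12.145=0.037 → t=0.620 > T=0.59: stop.
A first becomes ≥ 11 when it reaches 11 at the event at t=0.452.

Threshold first reached at t = 0.452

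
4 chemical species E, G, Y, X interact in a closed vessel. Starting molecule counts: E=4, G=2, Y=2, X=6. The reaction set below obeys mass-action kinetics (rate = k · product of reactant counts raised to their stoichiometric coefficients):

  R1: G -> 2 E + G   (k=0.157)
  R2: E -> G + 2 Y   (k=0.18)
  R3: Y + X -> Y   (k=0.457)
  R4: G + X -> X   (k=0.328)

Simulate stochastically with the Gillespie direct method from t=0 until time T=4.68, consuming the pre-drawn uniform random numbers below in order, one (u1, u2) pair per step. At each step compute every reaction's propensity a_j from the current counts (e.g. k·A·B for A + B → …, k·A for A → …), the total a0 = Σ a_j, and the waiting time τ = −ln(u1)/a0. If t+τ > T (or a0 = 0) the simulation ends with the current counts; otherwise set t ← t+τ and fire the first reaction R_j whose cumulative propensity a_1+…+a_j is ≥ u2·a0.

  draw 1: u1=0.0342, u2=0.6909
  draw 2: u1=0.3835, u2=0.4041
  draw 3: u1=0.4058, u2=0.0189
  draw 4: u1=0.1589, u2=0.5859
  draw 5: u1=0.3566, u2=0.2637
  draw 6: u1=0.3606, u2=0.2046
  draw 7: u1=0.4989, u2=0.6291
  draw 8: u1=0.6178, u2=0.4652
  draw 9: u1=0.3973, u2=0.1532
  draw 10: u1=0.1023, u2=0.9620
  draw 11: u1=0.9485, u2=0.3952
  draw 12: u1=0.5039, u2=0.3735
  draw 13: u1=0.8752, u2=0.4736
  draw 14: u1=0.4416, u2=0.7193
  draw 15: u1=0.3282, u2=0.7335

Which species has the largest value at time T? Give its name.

Dominant species at T: Y

t=0.000: E=4 G=2 Y=2 X=6
Draw 1: a1=0.314, a2=0.720, a3=5.484, a4=3.936, a0=10.454; τ=−ln(0.0342)/10.454=0.323 → t=0.323; u2·a0=0.6909·10.454=7.223; a1+…+a3=6.518 < 7.223 ≤ a1+…+a4=10.454 → R4 fires; E=4 G=1 Y=2 X=6
Draw 2: a1=0.157, a2=0.720, a3=5.484, a4=1.968, a0=8.329; τ=−ln(0.3835)/8.329=0.115 → t=0.438; u2·a0=0.4041·8.329=3.366; a1+a2=0.877 < 3.366 ≤ a1+…+a3=6.361 → R3 fires; E=4 G=1 Y=2 X=5
Draw 3: a1=0.157, a2=0.720, a3=4.570, a4=1.640, a0=7.087; τ=−ln(0.4058)/7.087=0.127 → t=0.565; u2·a0=0.0189·7.087=0.134 ≤ a1=0.157 → R1 fires; E=6 G=1 Y=2 X=5
Draw 4: a1=0.157, a2=1.080, a3=4.570, a4=1.640, a0=7.447; τ=−ln(0.1589)/7.447=0.247 → t=0.812; u2·a0=0.5859·7.447=4.363; a1+a2=1.237 < 4.363 ≤ a1+…+a3=5.807 → R3 fires; E=6 G=1 Y=2 X=4
Draw 5: a1=0.157, a2=1.080, a3=3.656, a4=1.312, a0=6.205; τ=−ln(0.3566)/6.205=0.166 → t=0.978; u2·a0=0.2637·6.205=1.636; a1+a2=1.237 < 1.636 ≤ a1+…+a3=4.893 → R3 fires; E=6 G=1 Y=2 X=3
Draw 6: a1=0.157, a2=1.080, a3=2.742, a4=0.984, a0=4.963; τ=−ln(0.3606)/4.963=0.206 → t=1.184; u2·a0=0.2046·4.963=1.015; a1=0.157 < 1.015 ≤ a1+a2=1.237 → R2 fires; E=5 G=2 Y=4 X=3
Draw 7: a1=0.314, a2=0.900, a3=5.484, a4=1.968, a0=8.666; τ=−ln(0.4989)/8.666=0.080 → t=1.264; u2·a0=0.6291·8.666=5.452; a1+a2=1.214 < 5.452 ≤ a1+…+a3=6.698 → R3 fires; E=5 G=2 Y=4 X=2
Draw 8: a1=0.314, a2=0.900, a3=3.656, a4=1.312, a0=6.182; τ=−ln(0.6178)/6.182=0.078 → t=1.342; u2·a0=0.4652·6.182=2.876; a1+a2=1.214 < 2.876 ≤ a1+…+a3=4.870 → R3 fires; E=5 G=2 Y=4 X=1
Draw 9: a1=0.314, a2=0.900, a3=1.828, a4=0.656, a0=3.698; τ=−ln(0.3973)/3.698=0.250 → t=1.592; u2·a0=0.1532·3.698=0.567; a1=0.314 < 0.567 ≤ a1+a2=1.214 → R2 fires; E=4 G=3 Y=6 X=1
Draw 10: a1=0.471, a2=0.720, a3=2.742, a4=0.984, a0=4.917; τ=−ln(0.1023)/4.917=0.464 → t=2.055; u2·a0=0.9620·4.917=4.730; a1+…+a3=3.933 < 4.730 ≤ a1+…+a4=4.917 → R4 fires; E=4 G=2 Y=6 X=1
Draw 11: a1=0.314, a2=0.720, a3=2.742, a4=0.656, a0=4.432; τ=−ln(0.9485)/4.432=0.012 → t=2.067; u2·a0=0.3952·4.432=1.752; a1+a2=1.034 < 1.752 ≤ a1+…+a3=3.776 → R3 fires; E=4 G=2 Y=6 X=0
Draw 12: a1=0.314, a2=0.720, a3=0.000, a4=0.000, a0=1.034; τ=−ln(0.5039)/1.034=0.663 → t=2.730; u2·a0=0.3735·1.034=0.386; a1=0.314 < 0.386 ≤ a1+a2=1.034 → R2 fires; E=3 G=3 Y=8 X=0
Draw 13: a1=0.471, a2=0.540, a3=0.000, a4=0.000, a0=1.011; τ=−ln(0.8752)/1.011=0.132 → t=2.862; u2·a0=0.4736·1.011=0.479; a1=0.471 < 0.479 ≤ a1+a2=1.011 → R2 fires; E=2 G=4 Y=10 X=0
Draw 14: a1=0.628, a2=0.360, a3=0.000, a4=0.000, a0=0.988; τ=−ln(0.4416)/0.988=0.827 → t=3.689; u2·a0=0.7193·0.988=0.711; a1=0.628 < 0.711 ≤ a1+a2=0.988 → R2 fires; E=1 G=5 Y=12 X=0
Draw 15: a1=0.785, a2=0.180, a3=0.000, a4=0.000, a0=0.965; τ=−ln(0.3282)/0.965=1.155 → t=4.844 > T=4.68: stop.
At T=4.68: E=1 G=5 Y=12 X=0; the largest is Y.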